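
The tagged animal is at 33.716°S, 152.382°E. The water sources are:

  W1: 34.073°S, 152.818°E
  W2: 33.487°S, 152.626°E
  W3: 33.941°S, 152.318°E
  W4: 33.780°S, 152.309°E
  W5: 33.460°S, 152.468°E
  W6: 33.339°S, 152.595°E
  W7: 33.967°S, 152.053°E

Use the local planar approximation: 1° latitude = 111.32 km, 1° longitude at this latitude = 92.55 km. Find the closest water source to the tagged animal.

Distances from 33.716°S, 152.382°E:
W1: √((-0.357·111.32)² + (0.436·92.55)²) = √(1579.36616 + 1628.26776) = 56.636 km
W2: √((0.229·111.32)² + (0.244·92.55)²) = √(649.85634 + 509.95576) = 34.056 km
W3: √((-0.225·111.32)² + (-0.064·92.55)²) = √(627.35221 + 35.08430) = 25.738 km
W4: √((-0.064·111.32)² + (-0.073·92.55)²) = √(50.75822 + 45.64556) = 9.819 km
W5: √((0.256·111.32)² + (0.086·92.55)²) = √(812.13144 + 63.35046) = 29.589 km
W6: √((0.377·111.32)² + (0.213·92.55)²) = √(1761.28281 + 388.60828) = 46.367 km
W7: √((-0.251·111.32)² + (-0.329·92.55)²) = √(780.71736 + 927.13856) = 41.326 km
Minimum: W4 at 9.819 km.

W4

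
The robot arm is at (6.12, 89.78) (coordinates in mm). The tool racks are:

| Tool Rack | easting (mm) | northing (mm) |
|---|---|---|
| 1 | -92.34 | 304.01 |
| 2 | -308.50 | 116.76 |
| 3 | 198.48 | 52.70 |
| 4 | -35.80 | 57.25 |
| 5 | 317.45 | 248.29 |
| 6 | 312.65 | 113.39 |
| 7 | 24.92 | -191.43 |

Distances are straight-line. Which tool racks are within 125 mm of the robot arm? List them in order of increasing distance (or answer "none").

Distances from (6.12, 89.78):
1: 235.77 mm
2: 315.77 mm
3: 195.90 mm
4: 53.06 mm
5: 349.36 mm
6: 307.44 mm
7: 281.84 mm
Threshold 125 mm: 4 (53.06 mm) is within range.

4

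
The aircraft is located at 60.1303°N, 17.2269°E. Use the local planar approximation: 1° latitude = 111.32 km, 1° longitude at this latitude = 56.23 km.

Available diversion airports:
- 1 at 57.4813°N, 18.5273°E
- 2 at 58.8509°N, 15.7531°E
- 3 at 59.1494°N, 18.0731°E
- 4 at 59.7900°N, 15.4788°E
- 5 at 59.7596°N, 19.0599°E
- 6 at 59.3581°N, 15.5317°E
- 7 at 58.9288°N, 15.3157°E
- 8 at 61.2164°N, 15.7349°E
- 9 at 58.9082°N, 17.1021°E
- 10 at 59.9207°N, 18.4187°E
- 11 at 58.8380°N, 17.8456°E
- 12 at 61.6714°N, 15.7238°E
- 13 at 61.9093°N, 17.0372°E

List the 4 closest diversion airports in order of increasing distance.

Distances from 60.1303°N, 17.2269°E:
1: √((-2.6490·111.32)² + (1.3004·56.23)²) = √(86958.154041 + 5346.752592) = 303.8172 km
2: √((-1.2794·111.32)² + (-1.4738·56.23)²) = √(20284.256239 + 6867.730926) = 164.7786 km
3: √((-0.9809·111.32)² + (0.8462·56.23)²) = √(11923.283338 + 2264.030165) = 119.1105 km
4: √((-0.3403·111.32)² + (-1.7481·56.23)²) = √(1435.060774 + 9662.037365) = 105.3428 km
5: √((-0.3707·111.32)² + (1.8330·56.23)²) = √(1702.909496 + 10623.340383) = 111.0236 km
6: √((-0.7722·111.32)² + (-1.6952·56.23)²) = √(7389.345785 + 9086.111343) = 128.3568 km
7: √((-1.2015·111.32)² + (-1.9112·56.23)²) = √(17889.324651 + 11549.107944) = 171.5763 km
8: √((1.0861·111.32)² + (-1.4920·56.23)²) = √(14617.934875 + 7038.397871) = 147.1609 km
9: √((-1.2221·111.32)² + (-0.1248·56.23)²) = √(18508.016735 + 49.245362) = 136.2250 km
10: √((-0.2096·111.32)² + (1.1918·56.23)²) = √(544.413583 + 4490.998698) = 70.9606 km
11: √((-1.2923·111.32)² + (0.6187·56.23)²) = √(20695.364695 + 1210.309380) = 148.0057 km
12: √((1.5411·111.32)² + (-1.5031·56.23)²) = √(29431.204489 + 7143.514270) = 191.2452 km
13: √((1.7790·111.32)² + (-0.1897·56.23)²) = √(39219.160345 + 113.781284) = 198.3253 km
Sorted: 10 (70.9606 km) < 4 (105.3428 km) < 5 (111.0236 km) < 3 (119.1105 km) < 6 (128.3568 km) < 9 (136.2250 km) < …

10, 4, 5, 3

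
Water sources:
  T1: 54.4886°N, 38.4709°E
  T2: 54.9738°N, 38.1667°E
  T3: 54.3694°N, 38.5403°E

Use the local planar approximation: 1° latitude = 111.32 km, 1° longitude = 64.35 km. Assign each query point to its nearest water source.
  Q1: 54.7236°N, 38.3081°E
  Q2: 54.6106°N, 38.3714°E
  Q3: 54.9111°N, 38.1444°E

Q1 at 54.7236°N, 38.3081°E:
  T1: √((-0.2350·111.32)² + (0.1628·64.35)²) = √(684.356064 + 109.750347) = 28.1799 km
  T2: √((0.2502·111.32)² + (-0.1414·64.35)²) = √(775.748610 + 82.793439) = 29.3009 km
  T3: √((-0.3542·111.32)² + (0.2322·64.35)²) = √(1554.688940 + 223.265456) = 42.1658 km
  → nearest: T1 (28.1799 km)
Q2 at 54.6106°N, 38.3714°E:
  T1: √((-0.1220·111.32)² + (0.0995·64.35)²) = √(184.444647 + 40.996168) = 15.0147 km
  T2: √((0.3632·111.32)² + (-0.2047·64.35)²) = √(1634.700047 + 173.513307) = 42.5231 km
  T3: √((-0.2412·111.32)² + (0.1689·64.35)²) = √(720.943121 + 118.128966) = 28.9667 km
  → nearest: T1 (15.0147 km)
Q3 at 54.9111°N, 38.1444°E:
  T1: √((-0.4225·111.32)² + (0.3265·64.35)²) = √(2212.074869 + 441.431656) = 51.5122 km
  T2: √((0.0627·111.32)² + (0.0223·64.35)²) = √(48.717105 + 2.059239) = 7.1258 km
  T3: √((-0.5417·111.32)² + (0.3959·64.35)²) = √(3636.336511 + 649.034983) = 65.4627 km
  → nearest: T2 (7.1258 km)

Q1→T1; Q2→T1; Q3→T2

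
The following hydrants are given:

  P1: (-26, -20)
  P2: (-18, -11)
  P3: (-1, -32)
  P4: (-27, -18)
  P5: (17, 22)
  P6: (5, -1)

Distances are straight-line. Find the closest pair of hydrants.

P1 and P4

Pairwise distances:
P1–P2: √((8)² + (9)²) = √(64.000 + 81.000) = 12.0
P1–P3: √((25)² + (-12)²) = √(625.000 + 144.000) = 27.7
P1–P4: √((-1)² + (2)²) = √(1.000 + 4.000) = 2.2
P1–P5: √((43)² + (42)²) = √(1849.000 + 1764.000) = 60.1
P1–P6: √((31)² + (19)²) = √(961.000 + 361.000) = 36.4
P2–P3: √((17)² + (-21)²) = √(289.000 + 441.000) = 27.0
P2–P4: √((-9)² + (-7)²) = √(81.000 + 49.000) = 11.4
P2–P5: √((35)² + (33)²) = √(1225.000 + 1089.000) = 48.1
P2–P6: √((23)² + (10)²) = √(529.000 + 100.000) = 25.1
P3–P4: √((-26)² + (14)²) = √(676.000 + 196.000) = 29.5
P3–P5: √((18)² + (54)²) = √(324.000 + 2916.000) = 56.9
P3–P6: √((6)² + (31)²) = √(36.000 + 961.000) = 31.6
P4–P5: √((44)² + (40)²) = √(1936.000 + 1600.000) = 59.5
P4–P6: √((32)² + (17)²) = √(1024.000 + 289.000) = 36.2
P5–P6: √((-12)² + (-23)²) = √(144.000 + 529.000) = 25.9
Closest pair: P1–P4 at 2.2.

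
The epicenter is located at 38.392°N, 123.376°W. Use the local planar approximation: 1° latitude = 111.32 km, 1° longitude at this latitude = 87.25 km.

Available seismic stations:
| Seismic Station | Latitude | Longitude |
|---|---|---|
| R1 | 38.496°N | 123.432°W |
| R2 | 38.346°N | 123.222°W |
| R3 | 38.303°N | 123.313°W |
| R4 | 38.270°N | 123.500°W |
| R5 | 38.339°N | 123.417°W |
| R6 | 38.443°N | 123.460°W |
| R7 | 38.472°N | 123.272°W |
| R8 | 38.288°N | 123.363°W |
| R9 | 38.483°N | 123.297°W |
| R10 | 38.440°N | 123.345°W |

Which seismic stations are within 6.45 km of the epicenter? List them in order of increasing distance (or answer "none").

Distances from 38.392°N, 123.376°W:
R1: √((0.104·111.32)² + (-0.056·87.25)²) = √(134.03341 + 23.87300) = 12.566 km
R2: √((-0.046·111.32)² + (0.154·87.25)²) = √(26.22177 + 180.53953) = 14.379 km
R3: √((-0.089·111.32)² + (0.063·87.25)²) = √(98.15816 + 30.21426) = 11.330 km
R4: √((-0.122·111.32)² + (-0.124·87.25)²) = √(184.44465 + 117.05076) = 17.364 km
R5: √((-0.053·111.32)² + (-0.041·87.25)²) = √(34.80953 + 12.79672) = 6.900 km
R6: √((0.051·111.32)² + (-0.084·87.25)²) = √(32.23196 + 53.71424) = 9.271 km
R7: √((0.080·111.32)² + (0.104·87.25)²) = √(79.30971 + 82.33748) = 12.714 km
R8: √((-0.104·111.32)² + (0.013·87.25)²) = √(134.03341 + 1.28652) = 11.633 km
R9: √((0.091·111.32)² + (0.079·87.25)²) = √(102.61933 + 47.51000) = 12.253 km
R10: √((0.048·111.32)² + (0.031·87.25)²) = √(28.55150 + 7.31567) = 5.989 km
Threshold 6.45 km: R10 (5.989 km) is within range.

R10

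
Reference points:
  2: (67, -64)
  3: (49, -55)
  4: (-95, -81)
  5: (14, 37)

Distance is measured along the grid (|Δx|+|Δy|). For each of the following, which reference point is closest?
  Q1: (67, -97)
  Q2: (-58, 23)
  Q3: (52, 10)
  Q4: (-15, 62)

Q1→2; Q2→5; Q3→5; Q4→5

Q1 at (67, -97):
  2: |0| + |33| = 0 + 33 = 33
  3: |-18| + |42| = 18 + 42 = 60
  4: |-162| + |16| = 162 + 16 = 178
  5: |-53| + |134| = 53 + 134 = 187
  → nearest: 2 (33)
Q2 at (-58, 23):
  2: |125| + |-87| = 125 + 87 = 212
  3: |107| + |-78| = 107 + 78 = 185
  4: |-37| + |-104| = 37 + 104 = 141
  5: |72| + |14| = 72 + 14 = 86
  → nearest: 5 (86)
Q3 at (52, 10):
  2: |15| + |-74| = 15 + 74 = 89
  3: |-3| + |-65| = 3 + 65 = 68
  4: |-147| + |-91| = 147 + 91 = 238
  5: |-38| + |27| = 38 + 27 = 65
  → nearest: 5 (65)
Q4 at (-15, 62):
  2: |82| + |-126| = 82 + 126 = 208
  3: |64| + |-117| = 64 + 117 = 181
  4: |-80| + |-143| = 80 + 143 = 223
  5: |29| + |-25| = 29 + 25 = 54
  → nearest: 5 (54)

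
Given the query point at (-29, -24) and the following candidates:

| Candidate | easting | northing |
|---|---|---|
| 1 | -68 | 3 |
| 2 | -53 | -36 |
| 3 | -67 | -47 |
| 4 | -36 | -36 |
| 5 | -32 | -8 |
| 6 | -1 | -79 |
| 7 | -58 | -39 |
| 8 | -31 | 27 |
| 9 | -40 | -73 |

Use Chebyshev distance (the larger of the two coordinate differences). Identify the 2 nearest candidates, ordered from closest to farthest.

4, 5

Distances from (-29, -24):
1: max(|-39|, |27|) = 39
2: max(|-24|, |-12|) = 24
3: max(|-38|, |-23|) = 38
4: max(|-7|, |-12|) = 12
5: max(|-3|, |16|) = 16
6: max(|28|, |-55|) = 55
7: max(|-29|, |-15|) = 29
8: max(|-2|, |51|) = 51
9: max(|-11|, |-49|) = 49
Sorted: 4 (12) < 5 (16) < 2 (24) < 7 (29) < …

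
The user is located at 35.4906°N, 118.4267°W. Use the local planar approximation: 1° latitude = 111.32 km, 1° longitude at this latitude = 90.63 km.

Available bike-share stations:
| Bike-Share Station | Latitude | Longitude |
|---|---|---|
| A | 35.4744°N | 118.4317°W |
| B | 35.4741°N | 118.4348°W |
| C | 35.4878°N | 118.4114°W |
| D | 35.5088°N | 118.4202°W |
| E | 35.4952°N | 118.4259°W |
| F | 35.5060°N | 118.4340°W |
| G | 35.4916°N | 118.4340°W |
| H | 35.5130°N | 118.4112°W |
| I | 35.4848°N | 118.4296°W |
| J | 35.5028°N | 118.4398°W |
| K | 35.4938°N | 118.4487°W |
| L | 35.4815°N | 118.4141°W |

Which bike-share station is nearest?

Distances from 35.4906°N, 118.4267°W:
A: 1.8594 km
B: 1.9780 km
C: 1.4212 km
D: 2.1099 km
E: 0.5172 km
F: 1.8376 km
G: 0.6709 km
H: 2.8620 km
I: 0.6971 km
J: 1.8039 km
K: 2.0254 km
L: 1.5265 km
Minimum: E at 0.5172 km.

E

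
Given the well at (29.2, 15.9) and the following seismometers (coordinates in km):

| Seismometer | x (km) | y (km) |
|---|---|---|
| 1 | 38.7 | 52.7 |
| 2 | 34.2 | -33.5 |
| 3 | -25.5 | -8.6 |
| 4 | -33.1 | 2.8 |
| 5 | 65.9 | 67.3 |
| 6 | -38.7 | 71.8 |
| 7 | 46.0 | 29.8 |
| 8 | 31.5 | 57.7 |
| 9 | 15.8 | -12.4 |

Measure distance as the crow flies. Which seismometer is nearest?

7

Distances from (29.2, 15.9):
1: √((9.5)² + (36.8)²) = √(90.250 + 1354.240) = 38.0 km
2: √((5.0)² + (-49.4)²) = √(25.000 + 2440.360) = 49.7 km
3: √((-54.7)² + (-24.5)²) = √(2992.090 + 600.250) = 59.9 km
4: √((-62.3)² + (-13.1)²) = √(3881.290 + 171.610) = 63.7 km
5: √((36.7)² + (51.4)²) = √(1346.890 + 2641.960) = 63.2 km
6: √((-67.9)² + (55.9)²) = √(4610.410 + 3124.810) = 88.0 km
7: √((16.8)² + (13.9)²) = √(282.240 + 193.210) = 21.8 km
8: √((2.3)² + (41.8)²) = √(5.290 + 1747.240) = 41.9 km
9: √((-13.4)² + (-28.3)²) = √(179.560 + 800.890) = 31.3 km
Minimum: 7 at 21.8 km.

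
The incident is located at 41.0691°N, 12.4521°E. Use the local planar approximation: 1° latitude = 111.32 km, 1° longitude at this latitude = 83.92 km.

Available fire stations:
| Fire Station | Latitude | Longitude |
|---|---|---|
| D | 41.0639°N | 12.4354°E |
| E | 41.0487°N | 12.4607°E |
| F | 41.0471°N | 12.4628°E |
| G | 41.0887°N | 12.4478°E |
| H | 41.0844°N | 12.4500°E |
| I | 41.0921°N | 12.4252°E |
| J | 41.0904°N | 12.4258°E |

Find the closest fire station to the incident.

Distances from 41.0691°N, 12.4521°E:
D: √((-0.0052·111.32)² + (-0.0167·83.92)²) = √(0.335084 + 1.964101) = 1.5163 km
E: √((-0.0204·111.32)² + (0.0086·83.92)²) = √(5.157114 + 0.520868) = 2.3829 km
F: √((-0.0220·111.32)² + (0.0107·83.92)²) = √(5.997797 + 0.806303) = 2.6085 km
G: √((0.0196·111.32)² + (-0.0043·83.92)²) = √(4.760565 + 0.130217) = 2.2115 km
H: √((0.0153·111.32)² + (-0.0021·83.92)²) = √(2.900877 + 0.031058) = 1.7123 km
I: √((0.0230·111.32)² + (-0.0269·83.92)²) = √(6.555443 + 5.096071) = 3.4134 km
J: √((0.0213·111.32)² + (-0.0263·83.92)²) = √(5.622191 + 4.871273) = 3.2394 km
Minimum: D at 1.5163 km.

D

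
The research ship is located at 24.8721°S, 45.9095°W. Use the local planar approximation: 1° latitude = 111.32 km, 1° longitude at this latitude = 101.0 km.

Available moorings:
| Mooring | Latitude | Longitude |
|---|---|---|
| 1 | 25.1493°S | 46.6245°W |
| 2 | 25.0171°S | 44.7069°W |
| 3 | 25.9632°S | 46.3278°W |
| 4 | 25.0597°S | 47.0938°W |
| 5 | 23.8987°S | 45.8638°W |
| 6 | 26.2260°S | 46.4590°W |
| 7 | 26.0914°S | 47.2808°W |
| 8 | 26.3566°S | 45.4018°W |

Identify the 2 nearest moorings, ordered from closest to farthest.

Distances from 24.8721°S, 45.9095°W:
1: 78.5316 km
2: 122.5304 km
3: 128.5992 km
4: 121.4237 km
5: 108.4571 km
6: 160.6099 km
7: 193.9224 km
8: 173.0274 km
Sorted: 1 (78.5316 km) < 5 (108.4571 km) < 4 (121.4237 km) < 2 (122.5304 km) < …

1, 5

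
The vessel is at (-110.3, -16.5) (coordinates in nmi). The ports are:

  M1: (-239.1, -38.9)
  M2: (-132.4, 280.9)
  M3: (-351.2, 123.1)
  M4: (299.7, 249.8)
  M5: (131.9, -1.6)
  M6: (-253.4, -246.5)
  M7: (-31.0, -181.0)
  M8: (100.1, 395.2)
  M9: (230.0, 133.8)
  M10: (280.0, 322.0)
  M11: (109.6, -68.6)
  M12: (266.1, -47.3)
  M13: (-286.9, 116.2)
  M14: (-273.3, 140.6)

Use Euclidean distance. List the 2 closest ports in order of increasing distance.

Distances from (-110.3, -16.5):
M1: 130.7 nmi
M2: 298.2 nmi
M3: 278.4 nmi
M4: 488.9 nmi
M5: 242.7 nmi
M6: 270.9 nmi
M7: 182.6 nmi
M8: 462.3 nmi
M9: 372.0 nmi
M10: 516.6 nmi
M11: 226.0 nmi
M12: 377.7 nmi
M13: 220.9 nmi
M14: 226.4 nmi
Sorted: M1 (130.7 nmi) < M7 (182.6 nmi) < M13 (220.9 nmi) < M11 (226.0 nmi) < …

M1, M7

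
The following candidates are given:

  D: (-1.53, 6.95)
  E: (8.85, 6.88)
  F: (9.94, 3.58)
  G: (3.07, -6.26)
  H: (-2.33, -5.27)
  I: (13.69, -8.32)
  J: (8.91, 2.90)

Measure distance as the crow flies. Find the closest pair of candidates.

F and J

Pairwise distances:
D–E: √((10.38)² + (-0.07)²) = √(107.7444 + 0.0049) = 10.38
D–F: √((11.47)² + (-3.37)²) = √(131.5609 + 11.3569) = 11.95
D–G: √((4.60)² + (-13.21)²) = √(21.1600 + 174.5041) = 13.99
D–H: √((-0.80)² + (-12.22)²) = √(0.6400 + 149.3284) = 12.25
D–I: √((15.22)² + (-15.27)²) = √(231.6484 + 233.1729) = 21.56
D–J: √((10.44)² + (-4.05)²) = √(108.9936 + 16.4025) = 11.20
E–F: √((1.09)² + (-3.30)²) = √(1.1881 + 10.8900) = 3.48
E–G: √((-5.78)² + (-13.14)²) = √(33.4084 + 172.6596) = 14.36
E–H: √((-11.18)² + (-12.15)²) = √(124.9924 + 147.6225) = 16.51
E–I: √((4.84)² + (-15.20)²) = √(23.4256 + 231.0400) = 15.95
E–J: √((0.06)² + (-3.98)²) = √(0.0036 + 15.8404) = 3.98
F–G: √((-6.87)² + (-9.84)²) = √(47.1969 + 96.8256) = 12.00
F–H: √((-12.27)² + (-8.85)²) = √(150.5529 + 78.3225) = 15.13
F–I: √((3.75)² + (-11.90)²) = √(14.0625 + 141.6100) = 12.48
F–J: √((-1.03)² + (-0.68)²) = √(1.0609 + 0.4624) = 1.23
G–H: √((-5.40)² + (0.99)²) = √(29.1600 + 0.9801) = 5.49
G–I: √((10.62)² + (-2.06)²) = √(112.7844 + 4.2436) = 10.82
G–J: √((5.84)² + (9.16)²) = √(34.1056 + 83.9056) = 10.86
H–I: √((16.02)² + (-3.05)²) = √(256.6404 + 9.3025) = 16.31
H–J: √((11.24)² + (8.17)²) = √(126.3376 + 66.7489) = 13.90
I–J: √((-4.78)² + (11.22)²) = √(22.8484 + 125.8884) = 12.20
Closest pair: F–J at 1.23.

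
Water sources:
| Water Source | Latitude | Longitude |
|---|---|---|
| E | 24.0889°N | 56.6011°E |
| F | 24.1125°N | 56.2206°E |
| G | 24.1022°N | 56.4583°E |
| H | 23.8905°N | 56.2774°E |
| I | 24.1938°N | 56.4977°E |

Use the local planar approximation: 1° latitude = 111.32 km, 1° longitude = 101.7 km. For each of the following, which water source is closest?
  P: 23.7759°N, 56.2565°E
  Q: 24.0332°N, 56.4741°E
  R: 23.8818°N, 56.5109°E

P at 23.7759°N, 56.2565°E:
  E: 49.4192 km
  F: 37.6478 km
  G: 41.7206 km
  H: 12.9331 km
  I: 52.5917 km
  → nearest: H (12.9331 km)
Q at 24.0332°N, 56.4741°E:
  E: 14.3271 km
  F: 27.2504 km
  G: 7.8474 km
  H: 25.5445 km
  I: 18.0384 km
  → nearest: G (7.8474 km)
R at 23.8818°N, 56.5109°E:
  E: 24.8124 km
  F: 39.1303 km
  G: 25.1113 km
  H: 23.7667 km
  I: 34.7578 km
  → nearest: H (23.7667 km)

P→H; Q→G; R→H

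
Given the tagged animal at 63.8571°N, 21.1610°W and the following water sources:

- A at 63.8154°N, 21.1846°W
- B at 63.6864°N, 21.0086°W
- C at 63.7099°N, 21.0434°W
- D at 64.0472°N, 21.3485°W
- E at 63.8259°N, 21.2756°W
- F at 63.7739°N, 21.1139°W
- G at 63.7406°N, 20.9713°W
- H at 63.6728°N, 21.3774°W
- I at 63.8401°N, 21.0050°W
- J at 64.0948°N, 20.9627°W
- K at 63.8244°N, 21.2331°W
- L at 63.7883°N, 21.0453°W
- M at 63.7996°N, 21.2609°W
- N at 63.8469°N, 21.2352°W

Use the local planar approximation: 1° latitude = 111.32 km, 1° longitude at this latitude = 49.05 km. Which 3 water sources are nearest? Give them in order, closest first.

Distances from 63.8571°N, 21.1610°W:
A: √((-0.0417·111.32)² + (-0.0236·49.05)²) = √(21.548572 + 1.339991) = 4.7842 km
B: √((-0.1707·111.32)² + (0.1524·49.05)²) = √(361.088317 + 55.878914) = 20.4198 km
C: √((-0.1472·111.32)² + (0.1176·49.05)²) = √(268.510959 + 33.273054) = 17.3719 km
D: √((0.1901·111.32)² + (-0.1875·49.05)²) = √(447.827366 + 84.582510) = 23.0740 km
E: √((-0.0312·111.32)² + (-0.1146·49.05)²) = √(12.063007 + 31.597102) = 6.6076 km
F: √((-0.0832·111.32)² + (0.0471·49.05)²) = √(85.781384 + 5.337278) = 9.5456 km
G: √((-0.1165·111.32)² + (0.1897·49.05)²) = √(168.189255 + 86.579024) = 15.9615 km
H: √((-0.1843·111.32)² + (-0.2164·49.05)²) = √(420.917581 + 112.665912) = 23.0994 km
I: √((-0.0170·111.32)² + (0.1560·49.05)²) = √(3.581329 + 58.550043) = 7.8823 km
J: √((0.2377·111.32)² + (0.1983·49.05)²) = √(700.172031 + 94.607039) = 28.1918 km
K: √((-0.0327·111.32)² + (-0.0721·49.05)²) = √(13.250794 + 12.506868) = 5.0752 km
L: √((-0.0688·111.32)² + (0.1157·49.05)²) = √(58.657463 + 32.206590) = 9.5323 km
M: √((-0.0575·111.32)² + (-0.0999·49.05)²) = √(40.971521 + 24.010931) = 8.0612 km
N: √((-0.0102·111.32)² + (-0.0742·49.05)²) = √(1.289278 + 13.246033) = 3.8125 km
Sorted: N (3.8125 km) < A (4.7842 km) < K (5.0752 km) < E (6.6076 km) < I (7.8823 km) < …

N, A, K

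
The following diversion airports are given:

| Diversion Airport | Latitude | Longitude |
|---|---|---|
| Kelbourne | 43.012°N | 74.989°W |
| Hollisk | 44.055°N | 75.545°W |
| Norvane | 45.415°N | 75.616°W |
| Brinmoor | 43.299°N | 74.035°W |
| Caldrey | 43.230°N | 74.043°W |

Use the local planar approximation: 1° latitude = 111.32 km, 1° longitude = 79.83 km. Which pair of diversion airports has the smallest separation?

Pairwise distances:
Brinmoor–Caldrey: 7.708 km
Kelbourne–Caldrey: 79.323 km
Kelbourne–Brinmoor: 82.588 km
Kelbourne–Hollisk: 124.301 km
Hollisk–Brinmoor: 147.014 km
Hollisk–Caldrey: 151.035 km
Hollisk–Norvane: 151.501 km
Norvane–Brinmoor: 267.235 km
Kelbourne–Norvane: 272.145 km
Norvane–Caldrey: 273.736 km
Closest pair: Brinmoor–Caldrey at 7.708 km.

Brinmoor and Caldrey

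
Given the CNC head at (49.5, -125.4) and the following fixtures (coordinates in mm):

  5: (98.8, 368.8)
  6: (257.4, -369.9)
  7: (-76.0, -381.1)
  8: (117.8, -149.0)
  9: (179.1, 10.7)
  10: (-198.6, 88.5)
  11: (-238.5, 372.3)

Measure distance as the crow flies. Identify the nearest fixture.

8

Distances from (49.5, -125.4):
5: √((49.3)² + (494.2)²) = √(2430.490 + 244233.640) = 496.7 mm
6: √((207.9)² + (-244.5)²) = √(43222.410 + 59780.250) = 320.9 mm
7: √((-125.5)² + (-255.7)²) = √(15750.250 + 65382.490) = 284.8 mm
8: √((68.3)² + (-23.6)²) = √(4664.890 + 556.960) = 72.3 mm
9: √((129.6)² + (136.1)²) = √(16796.160 + 18523.210) = 187.9 mm
10: √((-248.1)² + (213.9)²) = √(61553.610 + 45753.210) = 327.6 mm
11: √((-288.0)² + (497.7)²) = √(82944.000 + 247705.290) = 575.0 mm
Minimum: 8 at 72.3 mm.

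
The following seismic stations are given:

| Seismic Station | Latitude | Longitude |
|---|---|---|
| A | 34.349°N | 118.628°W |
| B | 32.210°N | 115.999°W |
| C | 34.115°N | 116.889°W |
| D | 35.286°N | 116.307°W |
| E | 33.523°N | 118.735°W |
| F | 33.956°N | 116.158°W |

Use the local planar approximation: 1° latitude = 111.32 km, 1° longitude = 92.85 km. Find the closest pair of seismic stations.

C and F

Pairwise distances:
A–B: 341.005 km
A–C: 163.554 km
A–D: 239.421 km
A–E: 92.485 km
A–F: 233.475 km
B–C: 227.597 km
B–D: 343.612 km
B–E: 293.085 km
B–F: 194.925 km
C–D: 141.113 km
C–E: 183.634 km
C–F: 70.143 km
D–E: 298.898 km
D–F: 148.701 km
E–F: 244.081 km
Closest pair: C–F at 70.143 km.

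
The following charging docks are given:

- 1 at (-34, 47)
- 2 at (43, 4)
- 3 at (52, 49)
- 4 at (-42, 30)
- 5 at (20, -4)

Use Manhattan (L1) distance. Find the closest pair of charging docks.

Pairwise distances:
1–2: |77| + |-43| = 77 + 43 = 120
1–3: |86| + |2| = 86 + 2 = 88
1–4: |-8| + |-17| = 8 + 17 = 25
1–5: |54| + |-51| = 54 + 51 = 105
2–3: |9| + |45| = 9 + 45 = 54
2–4: |-85| + |26| = 85 + 26 = 111
2–5: |-23| + |-8| = 23 + 8 = 31
3–4: |-94| + |-19| = 94 + 19 = 113
3–5: |-32| + |-53| = 32 + 53 = 85
4–5: |62| + |-34| = 62 + 34 = 96
Closest pair: 1–4 at 25.

1 and 4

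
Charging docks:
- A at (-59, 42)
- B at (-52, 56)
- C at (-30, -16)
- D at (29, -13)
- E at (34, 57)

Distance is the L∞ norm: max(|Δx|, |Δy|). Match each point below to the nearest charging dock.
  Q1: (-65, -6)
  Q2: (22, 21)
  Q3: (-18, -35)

Q1 at (-65, -6):
  A: max(|6|, |48|) = 48
  B: max(|13|, |62|) = 62
  C: max(|35|, |-10|) = 35
  D: max(|94|, |-7|) = 94
  E: max(|99|, |63|) = 99
  → nearest: C (35)
Q2 at (22, 21):
  A: max(|-81|, |21|) = 81
  B: max(|-74|, |35|) = 74
  C: max(|-52|, |-37|) = 52
  D: max(|7|, |-34|) = 34
  E: max(|12|, |36|) = 36
  → nearest: D (34)
Q3 at (-18, -35):
  A: max(|-41|, |77|) = 77
  B: max(|-34|, |91|) = 91
  C: max(|-12|, |19|) = 19
  D: max(|47|, |22|) = 47
  E: max(|52|, |92|) = 92
  → nearest: C (19)

Q1→C; Q2→D; Q3→C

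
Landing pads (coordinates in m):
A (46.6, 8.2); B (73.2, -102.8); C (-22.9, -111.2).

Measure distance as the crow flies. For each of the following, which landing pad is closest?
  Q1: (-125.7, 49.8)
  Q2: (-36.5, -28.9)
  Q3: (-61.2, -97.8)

Q1→A; Q2→C; Q3→C

Q1 at (-125.7, 49.8):
  A: √((172.3)² + (-41.6)²) = √(29687.290 + 1730.560) = 177.3 m
  B: √((198.9)² + (-152.6)²) = √(39561.210 + 23286.760) = 250.7 m
  C: √((102.8)² + (-161.0)²) = √(10567.840 + 25921.000) = 191.0 m
  → nearest: A (177.3 m)
Q2 at (-36.5, -28.9):
  A: √((83.1)² + (37.1)²) = √(6905.610 + 1376.410) = 91.0 m
  B: √((109.7)² + (-73.9)²) = √(12034.090 + 5461.210) = 132.3 m
  C: √((13.6)² + (-82.3)²) = √(184.960 + 6773.290) = 83.4 m
  → nearest: C (83.4 m)
Q3 at (-61.2, -97.8):
  A: √((107.8)² + (106.0)²) = √(11620.840 + 11236.000) = 151.2 m
  B: √((134.4)² + (-5.0)²) = √(18063.360 + 25.000) = 134.5 m
  C: √((38.3)² + (-13.4)²) = √(1466.890 + 179.560) = 40.6 m
  → nearest: C (40.6 m)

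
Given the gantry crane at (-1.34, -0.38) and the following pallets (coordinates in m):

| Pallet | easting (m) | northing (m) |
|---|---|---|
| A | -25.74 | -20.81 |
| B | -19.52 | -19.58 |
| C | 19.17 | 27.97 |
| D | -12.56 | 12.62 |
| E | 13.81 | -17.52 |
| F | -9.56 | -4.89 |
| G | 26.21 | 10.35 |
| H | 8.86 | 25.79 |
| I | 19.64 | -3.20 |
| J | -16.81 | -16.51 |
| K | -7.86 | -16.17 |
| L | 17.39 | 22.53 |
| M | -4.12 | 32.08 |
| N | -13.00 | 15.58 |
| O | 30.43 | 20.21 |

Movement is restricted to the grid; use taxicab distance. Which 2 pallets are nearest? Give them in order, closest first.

F, K

Distances from (-1.34, -0.38):
A: 44.83 m
B: 37.38 m
C: 48.86 m
D: 24.22 m
E: 32.29 m
F: 12.73 m
G: 38.28 m
H: 36.37 m
I: 23.80 m
J: 31.60 m
K: 22.31 m
L: 41.64 m
M: 35.24 m
N: 27.62 m
O: 52.36 m
Sorted: F (12.73 m) < K (22.31 m) < I (23.80 m) < D (24.22 m) < …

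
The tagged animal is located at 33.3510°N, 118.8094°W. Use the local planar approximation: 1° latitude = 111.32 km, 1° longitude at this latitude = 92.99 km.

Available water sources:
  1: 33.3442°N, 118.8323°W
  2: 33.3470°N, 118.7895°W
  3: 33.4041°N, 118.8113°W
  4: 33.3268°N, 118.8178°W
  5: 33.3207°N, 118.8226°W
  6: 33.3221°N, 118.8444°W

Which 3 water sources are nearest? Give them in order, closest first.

Distances from 33.3510°N, 118.8094°W:
1: 2.2600 km
2: 1.9033 km
3: 5.9137 km
4: 2.8049 km
5: 3.5894 km
6: 4.5763 km
Sorted: 2 (1.9033 km) < 1 (2.2600 km) < 4 (2.8049 km) < 5 (3.5894 km) < 6 (4.5763 km) < …

2, 1, 4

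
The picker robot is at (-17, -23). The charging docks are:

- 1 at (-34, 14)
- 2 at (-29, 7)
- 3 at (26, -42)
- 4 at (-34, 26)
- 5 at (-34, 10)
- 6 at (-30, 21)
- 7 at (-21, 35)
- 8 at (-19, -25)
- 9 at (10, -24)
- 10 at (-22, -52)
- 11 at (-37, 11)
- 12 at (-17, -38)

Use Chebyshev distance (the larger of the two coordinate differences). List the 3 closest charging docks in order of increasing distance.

8, 12, 9

Distances from (-17, -23):
1: 37
2: 30
3: 43
4: 49
5: 33
6: 44
7: 58
8: 2
9: 27
10: 29
11: 34
12: 15
Sorted: 8 (2) < 12 (15) < 9 (27) < 10 (29) < 2 (30) < …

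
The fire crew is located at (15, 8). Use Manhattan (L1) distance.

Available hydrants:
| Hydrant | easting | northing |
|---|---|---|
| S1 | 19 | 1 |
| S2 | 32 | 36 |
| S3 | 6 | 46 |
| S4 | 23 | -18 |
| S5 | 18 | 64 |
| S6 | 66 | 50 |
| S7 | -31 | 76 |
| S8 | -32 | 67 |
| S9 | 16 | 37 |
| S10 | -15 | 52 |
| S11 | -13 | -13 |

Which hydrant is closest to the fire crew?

Distances from (15, 8):
S1: |4| + |-7| = 4 + 7 = 11
S2: |17| + |28| = 17 + 28 = 45
S3: |-9| + |38| = 9 + 38 = 47
S4: |8| + |-26| = 8 + 26 = 34
S5: |3| + |56| = 3 + 56 = 59
S6: |51| + |42| = 51 + 42 = 93
S7: |-46| + |68| = 46 + 68 = 114
S8: |-47| + |59| = 47 + 59 = 106
S9: |1| + |29| = 1 + 29 = 30
S10: |-30| + |44| = 30 + 44 = 74
S11: |-28| + |-21| = 28 + 21 = 49
Minimum: S1 at 11.

S1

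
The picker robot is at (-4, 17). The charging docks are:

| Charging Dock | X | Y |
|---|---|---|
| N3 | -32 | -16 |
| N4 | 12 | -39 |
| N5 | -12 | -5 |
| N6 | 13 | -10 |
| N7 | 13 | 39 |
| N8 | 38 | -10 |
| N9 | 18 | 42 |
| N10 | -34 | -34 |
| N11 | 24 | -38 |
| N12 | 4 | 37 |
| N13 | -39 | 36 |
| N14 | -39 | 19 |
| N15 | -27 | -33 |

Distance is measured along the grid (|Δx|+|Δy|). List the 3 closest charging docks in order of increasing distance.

Distances from (-4, 17):
N3: |-28| + |-33| = 28 + 33 = 61
N4: |16| + |-56| = 16 + 56 = 72
N5: |-8| + |-22| = 8 + 22 = 30
N6: |17| + |-27| = 17 + 27 = 44
N7: |17| + |22| = 17 + 22 = 39
N8: |42| + |-27| = 42 + 27 = 69
N9: |22| + |25| = 22 + 25 = 47
N10: |-30| + |-51| = 30 + 51 = 81
N11: |28| + |-55| = 28 + 55 = 83
N12: |8| + |20| = 8 + 20 = 28
N13: |-35| + |19| = 35 + 19 = 54
N14: |-35| + |2| = 35 + 2 = 37
N15: |-23| + |-50| = 23 + 50 = 73
Sorted: N12 (28) < N5 (30) < N14 (37) < N7 (39) < N6 (44) < …

N12, N5, N14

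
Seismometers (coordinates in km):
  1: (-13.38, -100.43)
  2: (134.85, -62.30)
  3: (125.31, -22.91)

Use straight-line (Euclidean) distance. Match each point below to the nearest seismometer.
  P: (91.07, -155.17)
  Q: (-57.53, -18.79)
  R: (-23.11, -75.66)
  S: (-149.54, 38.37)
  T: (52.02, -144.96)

P→2; Q→1; R→1; S→1; T→1

P at (91.07, -155.17):
  1: 117.92 km
  2: 102.67 km
  3: 136.62 km
  → nearest: 2 (102.67 km)
Q at (-57.53, -18.79):
  1: 92.81 km
  2: 197.24 km
  3: 182.89 km
  → nearest: 1 (92.81 km)
R at (-23.11, -75.66):
  1: 26.61 km
  2: 158.52 km
  3: 157.52 km
  → nearest: 1 (26.61 km)
S at (-149.54, 38.37):
  1: 194.44 km
  2: 301.68 km
  3: 281.60 km
  → nearest: 1 (194.44 km)
T at (52.02, -144.96):
  1: 79.12 km
  2: 117.02 km
  3: 142.36 km
  → nearest: 1 (79.12 km)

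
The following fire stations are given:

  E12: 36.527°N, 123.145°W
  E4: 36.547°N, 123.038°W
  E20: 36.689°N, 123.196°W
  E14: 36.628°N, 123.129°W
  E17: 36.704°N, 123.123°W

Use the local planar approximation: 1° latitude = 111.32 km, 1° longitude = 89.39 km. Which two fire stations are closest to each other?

Pairwise distances:
E20–E17: √((0.015·111.32)² + (0.073·89.39)²) = √(2.78823 + 42.58176) = 6.736 km
E14–E17: √((0.076·111.32)² + (0.006·89.39)²) = √(71.57701 + 0.28766) = 8.477 km
E20–E14: √((-0.061·111.32)² + (0.067·89.39)²) = √(46.11116 + 35.86968) = 9.054 km
E12–E4: √((0.020·111.32)² + (0.107·89.39)²) = √(4.95686 + 91.48406) = 9.820 km
E12–E14: √((0.101·111.32)² + (0.016·89.39)²) = √(126.41224 + 2.04559) = 11.334 km
E4–E14: √((0.081·111.32)² + (-0.091·89.39)²) = √(81.30485 + 66.16993) = 12.144 km
E12–E20: √((0.162·111.32)² + (-0.051·89.39)²) = √(325.21939 + 20.78348) = 18.601 km
E4–E17: √((0.157·111.32)² + (-0.085·89.39)²) = √(305.45392 + 57.73188) = 19.057 km
E12–E17: √((0.177·111.32)² + (0.022·89.39)²) = √(388.23343 + 3.86744) = 19.802 km
E4–E20: √((0.142·111.32)² + (-0.158·89.39)²) = √(249.87516 + 199.47664) = 21.198 km
Closest pair: E20–E17 at 6.736 km.

E20 and E17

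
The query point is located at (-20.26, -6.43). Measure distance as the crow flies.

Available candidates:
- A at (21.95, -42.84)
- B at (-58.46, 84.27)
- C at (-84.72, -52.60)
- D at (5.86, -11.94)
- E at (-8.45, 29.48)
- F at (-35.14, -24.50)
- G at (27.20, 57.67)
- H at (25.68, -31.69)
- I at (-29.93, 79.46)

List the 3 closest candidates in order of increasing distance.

Distances from (-20.26, -6.43):
A: 55.74
B: 98.42
C: 79.29
D: 26.69
E: 37.80
F: 23.41
G: 79.76
H: 52.43
I: 86.43
Sorted: F (23.41) < D (26.69) < E (37.80) < H (52.43) < A (55.74) < …

F, D, E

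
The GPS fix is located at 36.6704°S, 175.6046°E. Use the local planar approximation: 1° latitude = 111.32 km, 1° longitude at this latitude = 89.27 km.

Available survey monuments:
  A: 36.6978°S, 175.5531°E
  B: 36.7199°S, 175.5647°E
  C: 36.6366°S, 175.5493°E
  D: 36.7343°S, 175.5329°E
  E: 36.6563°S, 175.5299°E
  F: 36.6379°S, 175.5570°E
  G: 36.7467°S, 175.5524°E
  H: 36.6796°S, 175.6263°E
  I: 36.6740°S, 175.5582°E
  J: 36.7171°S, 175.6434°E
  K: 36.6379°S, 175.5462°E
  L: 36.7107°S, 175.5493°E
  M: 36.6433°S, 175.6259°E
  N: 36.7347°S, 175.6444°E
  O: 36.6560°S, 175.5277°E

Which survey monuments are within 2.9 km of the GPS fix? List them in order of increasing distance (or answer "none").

Distances from 36.6704°S, 175.6046°E:
A: 5.5172 km
B: 6.5613 km
C: 6.2071 km
D: 9.5691 km
E: 6.8507 km
F: 5.5808 km
G: 9.6880 km
H: 2.1912 km
I: 4.1615 km
J: 6.2468 km
K: 6.3457 km
L: 6.6706 km
M: 3.5660 km
N: 7.9912 km
O: 7.0495 km
Threshold 2.9 km: H (2.1912 km) is within range.

H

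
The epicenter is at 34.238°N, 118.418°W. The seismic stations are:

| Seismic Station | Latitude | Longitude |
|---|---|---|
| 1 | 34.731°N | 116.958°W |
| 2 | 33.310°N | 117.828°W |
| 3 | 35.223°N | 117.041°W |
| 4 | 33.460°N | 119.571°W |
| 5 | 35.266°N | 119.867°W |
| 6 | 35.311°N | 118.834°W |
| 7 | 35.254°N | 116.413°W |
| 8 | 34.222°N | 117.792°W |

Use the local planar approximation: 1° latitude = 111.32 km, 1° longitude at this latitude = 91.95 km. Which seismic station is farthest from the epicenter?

Distances from 34.238°N, 118.418°W:
1: 145.032 km
2: 116.683 km
3: 167.495 km
4: 136.897 km
5: 175.635 km
6: 125.422 km
7: 216.288 km
8: 57.588 km
Maximum: 7 at 216.288 km.

7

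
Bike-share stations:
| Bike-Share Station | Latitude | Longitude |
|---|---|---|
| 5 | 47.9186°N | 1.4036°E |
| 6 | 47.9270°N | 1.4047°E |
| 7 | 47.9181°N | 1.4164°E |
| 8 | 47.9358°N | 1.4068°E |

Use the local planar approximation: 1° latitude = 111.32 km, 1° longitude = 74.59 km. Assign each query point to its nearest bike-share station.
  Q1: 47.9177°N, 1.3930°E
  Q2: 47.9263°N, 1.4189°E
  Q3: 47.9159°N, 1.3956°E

Q1 at 47.9177°N, 1.3930°E:
  5: √((0.0009·111.32)² + (0.0106·74.59)²) = √(0.010038 + 0.625134) = 0.7970 km
  6: √((0.0093·111.32)² + (0.0117·74.59)²) = √(1.071796 + 0.761611) = 1.3540 km
  7: √((0.0004·111.32)² + (0.0234·74.59)²) = √(0.001983 + 3.046442) = 1.7460 km
  8: √((0.0181·111.32)² + (0.0138·74.59)²) = √(4.059790 + 1.059545) = 2.2626 km
  → nearest: 5 (0.7970 km)
Q2 at 47.9263°N, 1.4189°E:
  5: √((-0.0077·111.32)² + (-0.0153·74.59)²) = √(0.734730 + 1.302399) = 1.4273 km
  6: √((0.0007·111.32)² + (-0.0142·74.59)²) = √(0.006072 + 1.121858) = 1.0620 km
  7: √((-0.0082·111.32)² + (-0.0025·74.59)²) = √(0.833248 + 0.034773) = 0.9317 km
  8: √((0.0095·111.32)² + (-0.0121·74.59)²) = √(1.118391 + 0.814577) = 1.3903 km
  → nearest: 7 (0.9317 km)
Q3 at 47.9159°N, 1.3956°E:
  5: √((0.0027·111.32)² + (0.0080·74.59)²) = √(0.090339 + 0.356075) = 0.6681 km
  6: √((0.0111·111.32)² + (0.0091·74.59)²) = √(1.526836 + 0.460727) = 1.4098 km
  7: √((0.0022·111.32)² + (0.0208·74.59)²) = √(0.059978 + 2.407065) = 1.5707 km
  8: √((0.0199·111.32)² + (0.0112·74.59)²) = √(4.907412 + 0.697907) = 2.3676 km
  → nearest: 5 (0.6681 km)

Q1→5; Q2→7; Q3→5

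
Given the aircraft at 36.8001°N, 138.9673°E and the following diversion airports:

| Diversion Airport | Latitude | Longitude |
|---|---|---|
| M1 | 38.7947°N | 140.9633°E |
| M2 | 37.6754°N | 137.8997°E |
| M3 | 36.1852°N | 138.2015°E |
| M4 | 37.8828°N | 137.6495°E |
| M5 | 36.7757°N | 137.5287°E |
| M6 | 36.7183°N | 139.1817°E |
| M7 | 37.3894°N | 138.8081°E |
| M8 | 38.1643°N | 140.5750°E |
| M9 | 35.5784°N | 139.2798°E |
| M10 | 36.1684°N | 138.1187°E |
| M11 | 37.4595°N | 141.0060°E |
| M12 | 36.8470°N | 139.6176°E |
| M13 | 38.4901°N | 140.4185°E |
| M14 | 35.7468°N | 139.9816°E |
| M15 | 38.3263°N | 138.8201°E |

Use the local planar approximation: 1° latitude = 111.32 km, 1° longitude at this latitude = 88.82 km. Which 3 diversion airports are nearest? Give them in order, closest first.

Distances from 36.8001°N, 138.9673°E:
M1: √((1.9946·111.32)² + (1.9960·88.82)²) = √(49301.260679 + 31429.871945) = 284.1322 km
M2: √((0.8753·111.32)² + (-1.0676·88.82)²) = √(9494.241015 + 8991.634974) = 135.9628 km
M3: √((-0.6149·111.32)² + (-0.7658·88.82)²) = √(4685.493950 + 4626.496753) = 96.4987 km
M4: √((1.0827·111.32)² + (-1.3178·88.82)²) = √(14526.556209 + 13699.999273) = 168.0076 km
M5: √((-0.0244·111.32)² + (-1.4386·88.82)²) = √(7.377786 + 16326.821686) = 127.8053 km
M6: √((-0.0818·111.32)² + (0.2144·88.82)²) = √(82.918799 + 362.636154) = 21.1082 km
M7: √((0.5893·111.32)² + (-0.1592·88.82)²) = √(4303.474932 + 199.943672) = 67.1075 km
M8: √((1.3642·111.32)² + (1.6077·88.82)²) = √(23062.293015 + 20390.673055) = 208.4538 km
M9: √((-1.2217·111.32)² + (0.3125·88.82)²) = √(18495.903168 + 770.409414) = 138.8031 km
M10: √((-0.6317·111.32)² + (-0.8486·88.82)²) = √(4945.021101 + 5681.036670) = 103.0828 km
M11: √((0.6594·111.32)² + (2.0387·88.82)²) = √(5388.207114 + 32789.000889) = 195.3899 km
M12: √((0.0469·111.32)² + (0.6503·88.82)²) = √(27.257880 + 3336.176706) = 57.9951 km
M13: √((1.6900·111.32)² + (1.4512·88.82)²) = √(35393.197909 + 16614.071575) = 228.0510 km
M14: √((-1.0533·111.32)² + (1.0143·88.82)²) = √(13748.349493 + 8116.230803) = 147.8668 km
M15: √((1.5262·111.32)² + (-0.1472·88.82)²) = √(28864.849255 + 170.937425) = 170.3989 km
Sorted: M6 (21.1082 km) < M12 (57.9951 km) < M7 (67.1075 km) < M3 (96.4987 km) < M10 (103.0828 km) < …

M6, M12, M7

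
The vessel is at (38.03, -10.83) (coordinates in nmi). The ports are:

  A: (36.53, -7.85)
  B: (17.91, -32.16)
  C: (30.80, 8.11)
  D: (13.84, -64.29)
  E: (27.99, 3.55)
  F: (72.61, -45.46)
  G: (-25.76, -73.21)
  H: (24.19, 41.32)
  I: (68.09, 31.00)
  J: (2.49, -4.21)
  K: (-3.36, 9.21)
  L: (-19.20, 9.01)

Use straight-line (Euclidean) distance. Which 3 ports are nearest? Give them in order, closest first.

A, E, C

Distances from (38.03, -10.83):
A: √((-1.50)² + (2.98)²) = √(2.2500 + 8.8804) = 3.34 nmi
B: √((-20.12)² + (-21.33)²) = √(404.8144 + 454.9689) = 29.32 nmi
C: √((-7.23)² + (18.94)²) = √(52.2729 + 358.7236) = 20.27 nmi
D: √((-24.19)² + (-53.46)²) = √(585.1561 + 2857.9716) = 58.68 nmi
E: √((-10.04)² + (14.38)²) = √(100.8016 + 206.7844) = 17.54 nmi
F: √((34.58)² + (-34.63)²) = √(1195.7764 + 1199.2369) = 48.94 nmi
G: √((-63.79)² + (-62.38)²) = √(4069.1641 + 3891.2644) = 89.22 nmi
H: √((-13.84)² + (52.15)²) = √(191.5456 + 2719.6225) = 53.96 nmi
I: √((30.06)² + (41.83)²) = √(903.6036 + 1749.7489) = 51.51 nmi
J: √((-35.54)² + (6.62)²) = √(1263.0916 + 43.8244) = 36.15 nmi
K: √((-41.39)² + (20.04)²) = √(1713.1321 + 401.6016) = 45.99 nmi
L: √((-57.23)² + (19.84)²) = √(3275.2729 + 393.6256) = 60.57 nmi
Sorted: A (3.34 nmi) < E (17.54 nmi) < C (20.27 nmi) < B (29.32 nmi) < J (36.15 nmi) < …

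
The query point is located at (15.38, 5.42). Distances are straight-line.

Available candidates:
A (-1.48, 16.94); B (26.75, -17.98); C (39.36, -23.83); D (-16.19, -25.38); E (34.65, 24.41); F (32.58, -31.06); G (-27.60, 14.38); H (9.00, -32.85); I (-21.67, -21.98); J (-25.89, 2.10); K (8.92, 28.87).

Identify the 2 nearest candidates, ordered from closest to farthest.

Distances from (15.38, 5.42):
A: 20.42
B: 26.02
C: 37.82
D: 44.11
E: 27.05
F: 40.33
G: 43.90
H: 38.80
I: 46.08
J: 41.40
K: 24.32
Sorted: A (20.42) < K (24.32) < B (26.02) < E (27.05) < …

A, K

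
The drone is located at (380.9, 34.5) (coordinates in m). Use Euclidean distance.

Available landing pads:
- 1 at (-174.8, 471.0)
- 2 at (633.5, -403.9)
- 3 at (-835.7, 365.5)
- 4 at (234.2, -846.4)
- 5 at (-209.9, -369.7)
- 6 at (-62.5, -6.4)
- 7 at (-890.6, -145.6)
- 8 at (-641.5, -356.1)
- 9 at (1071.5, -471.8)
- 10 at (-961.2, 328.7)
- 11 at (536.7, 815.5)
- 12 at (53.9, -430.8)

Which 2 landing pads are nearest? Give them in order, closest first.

6, 2

Distances from (380.9, 34.5):
1: √((-555.7)² + (436.5)²) = √(308802.490 + 190532.250) = 706.6 m
2: √((252.6)² + (-438.4)²) = √(63806.760 + 192194.560) = 506.0 m
3: √((-1216.6)² + (331.0)²) = √(1480115.560 + 109561.000) = 1260.8 m
4: √((-146.7)² + (-880.9)²) = √(21520.890 + 775984.810) = 893.0 m
5: √((-590.8)² + (-404.2)²) = √(349044.640 + 163377.640) = 715.8 m
6: √((-443.4)² + (-40.9)²) = √(196603.560 + 1672.810) = 445.3 m
7: √((-1271.5)² + (-180.1)²) = √(1616712.250 + 32436.010) = 1284.2 m
8: √((-1022.4)² + (-390.6)²) = √(1045301.760 + 152568.360) = 1094.5 m
9: √((690.6)² + (-506.3)²) = √(476928.360 + 256339.690) = 856.3 m
10: √((-1342.1)² + (294.2)²) = √(1801232.410 + 86553.640) = 1374.0 m
11: √((155.8)² + (781.0)²) = √(24273.640 + 609961.000) = 796.4 m
12: √((-327.0)² + (-465.3)²) = √(106929.000 + 216504.090) = 568.7 m
Sorted: 6 (445.3 m) < 2 (506.0 m) < 12 (568.7 m) < 1 (706.6 m) < …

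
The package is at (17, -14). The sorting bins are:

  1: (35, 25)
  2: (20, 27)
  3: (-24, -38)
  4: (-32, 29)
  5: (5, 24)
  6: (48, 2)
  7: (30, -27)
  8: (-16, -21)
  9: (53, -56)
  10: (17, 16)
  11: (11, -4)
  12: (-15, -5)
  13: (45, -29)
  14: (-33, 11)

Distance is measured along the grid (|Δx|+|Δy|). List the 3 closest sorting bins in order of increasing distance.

11, 7, 10

Distances from (17, -14):
1: |18| + |39| = 18 + 39 = 57
2: |3| + |41| = 3 + 41 = 44
3: |-41| + |-24| = 41 + 24 = 65
4: |-49| + |43| = 49 + 43 = 92
5: |-12| + |38| = 12 + 38 = 50
6: |31| + |16| = 31 + 16 = 47
7: |13| + |-13| = 13 + 13 = 26
8: |-33| + |-7| = 33 + 7 = 40
9: |36| + |-42| = 36 + 42 = 78
10: |0| + |30| = 0 + 30 = 30
11: |-6| + |10| = 6 + 10 = 16
12: |-32| + |9| = 32 + 9 = 41
13: |28| + |-15| = 28 + 15 = 43
14: |-50| + |25| = 50 + 25 = 75
Sorted: 11 (16) < 7 (26) < 10 (30) < 8 (40) < 12 (41) < …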